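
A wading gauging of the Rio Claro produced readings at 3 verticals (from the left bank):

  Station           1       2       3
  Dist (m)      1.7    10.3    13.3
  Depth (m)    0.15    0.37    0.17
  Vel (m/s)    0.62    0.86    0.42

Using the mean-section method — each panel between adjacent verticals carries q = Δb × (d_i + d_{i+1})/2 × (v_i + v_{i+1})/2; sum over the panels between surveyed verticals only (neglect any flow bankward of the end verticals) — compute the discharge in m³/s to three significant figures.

2.17 m³/s

Panel 1-2: Δb = 8.6 m, d̄ = (0.15+0.37)/2 = 0.26, v̄ = (0.62+0.86)/2 = 0.74 → q = 8.6×0.26×0.74 = 1.655 m³/s
Panel 2-3: Δb = 3 m, d̄ = (0.37+0.17)/2 = 0.27, v̄ = (0.86+0.42)/2 = 0.64 → q = 3×0.27×0.64 = 0.5184 m³/s
Q = Σ q = 2.173 m³/s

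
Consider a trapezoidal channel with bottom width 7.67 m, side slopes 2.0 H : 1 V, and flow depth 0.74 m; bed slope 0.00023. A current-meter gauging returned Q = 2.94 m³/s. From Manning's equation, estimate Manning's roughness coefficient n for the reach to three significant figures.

0.0253

A = (b + z·y)·y = (7.67 + 2.0×0.74)×0.74 = 6.771 m²
P = b + 2y√(1+z²) = 7.67 + 2×0.74×√(1+2.0²) = 10.98 m
R = A/P = 6.771/10.98 = 0.6167 m
n = (1/Q)·A·R^(2/3)·S^(1/2) = (1/2.94) × 6.771 × 0.7245 × 0.01517 = 0.02531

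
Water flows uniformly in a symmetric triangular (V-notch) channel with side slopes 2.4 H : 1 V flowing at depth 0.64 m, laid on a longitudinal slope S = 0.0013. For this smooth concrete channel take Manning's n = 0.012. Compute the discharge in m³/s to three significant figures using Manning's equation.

A = z·y² = 2.4×0.64² = 0.9830 m²
P = 2y√(1+z²) = 2×0.64×√(1+2.4²) = 3.328 m
R = A/P = 0.9830/3.328 = 0.2954 m
Q = (1/n)·A·R^(2/3)·S^(1/2) = (1/0.012) × 0.9830 × 0.2954^(2/3) × 0.0013^(1/2) = 1.310 m³/s

1.31 m³/s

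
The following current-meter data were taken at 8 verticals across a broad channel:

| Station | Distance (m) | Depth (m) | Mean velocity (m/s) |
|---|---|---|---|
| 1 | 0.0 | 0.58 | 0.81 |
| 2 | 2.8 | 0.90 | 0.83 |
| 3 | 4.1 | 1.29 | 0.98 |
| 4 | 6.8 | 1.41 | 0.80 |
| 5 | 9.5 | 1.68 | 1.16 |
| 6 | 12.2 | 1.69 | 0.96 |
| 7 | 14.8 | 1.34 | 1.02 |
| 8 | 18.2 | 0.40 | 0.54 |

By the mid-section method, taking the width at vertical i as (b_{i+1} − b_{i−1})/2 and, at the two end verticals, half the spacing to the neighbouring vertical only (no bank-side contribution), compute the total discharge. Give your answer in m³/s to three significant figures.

21.8 m³/s

w_1 = (2.8 − 0.0)/2 = 1.4 m; q_1 = 0.81 × 0.58 × 1.4 = 0.6577 m³/s
w_2 = (4.1 − 0.0)/2 = 2.05 m; q_2 = 0.83 × 0.90 × 2.05 = 1.531 m³/s
w_3 = (6.8 − 2.8)/2 = 2 m; q_3 = 0.98 × 1.29 × 2 = 2.528 m³/s
w_4 = (9.5 − 4.1)/2 = 2.7 m; q_4 = 0.80 × 1.41 × 2.7 = 3.046 m³/s
w_5 = (12.2 − 6.8)/2 = 2.7 m; q_5 = 1.16 × 1.68 × 2.7 = 5.262 m³/s
w_6 = (14.8 − 9.5)/2 = 2.65 m; q_6 = 0.96 × 1.69 × 2.65 = 4.299 m³/s
w_7 = (18.2 − 12.2)/2 = 3 m; q_7 = 1.02 × 1.34 × 3 = 4.100 m³/s
w_8 = (18.2 − 14.8)/2 = 1.7 m; q_8 = 0.54 × 0.40 × 1.7 = 0.3672 m³/s
Q = Σ qᵢ = 21.79 m³/s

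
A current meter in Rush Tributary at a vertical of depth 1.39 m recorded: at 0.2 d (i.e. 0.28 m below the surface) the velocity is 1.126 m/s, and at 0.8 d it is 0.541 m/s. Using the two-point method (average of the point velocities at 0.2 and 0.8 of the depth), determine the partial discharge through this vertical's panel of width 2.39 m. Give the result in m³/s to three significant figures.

v̄ = (1.126 + 0.541) / 2 = 0.8335 m/s
q = v̄ × d × w = 0.8335 × 1.39 × 2.39 = 2.769 m³/s

2.77 m³/s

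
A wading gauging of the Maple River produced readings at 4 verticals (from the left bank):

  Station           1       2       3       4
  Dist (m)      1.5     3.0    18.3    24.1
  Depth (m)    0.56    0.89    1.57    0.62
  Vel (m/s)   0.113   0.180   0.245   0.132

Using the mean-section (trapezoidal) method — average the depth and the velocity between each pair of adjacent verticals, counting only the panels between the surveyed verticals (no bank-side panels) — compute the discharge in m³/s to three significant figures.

Panel 1-2: Δb = 1.5 m, d̄ = (0.56+0.89)/2 = 0.725, v̄ = (0.113+0.180)/2 = 0.1465 → q = 1.5×0.725×0.1465 = 0.1593 m³/s
Panel 2-3: Δb = 15.3 m, d̄ = (0.89+1.57)/2 = 1.23, v̄ = (0.180+0.245)/2 = 0.2125 → q = 15.3×1.23×0.2125 = 3.999 m³/s
Panel 3-4: Δb = 5.8 m, d̄ = (1.57+0.62)/2 = 1.095, v̄ = (0.245+0.132)/2 = 0.1885 → q = 5.8×1.095×0.1885 = 1.197 m³/s
Q = Σ q = 5.356 m³/s

5.36 m³/s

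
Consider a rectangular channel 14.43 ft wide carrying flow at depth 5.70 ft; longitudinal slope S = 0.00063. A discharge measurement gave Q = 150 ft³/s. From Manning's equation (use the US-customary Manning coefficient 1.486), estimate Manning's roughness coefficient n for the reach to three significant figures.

A = b·y = 14.43 × 5.70 = 82.25 ft²
P = b + 2y = 14.43 + 2×5.70 = 25.83 ft
R = A/P = 82.25/25.83 = 3.184 ft
n = (1.486/Q)·A·R^(2/3)·S^(1/2) = (1.486/150) × 82.25 × 2.164 × 0.02510 = 0.04427

0.0443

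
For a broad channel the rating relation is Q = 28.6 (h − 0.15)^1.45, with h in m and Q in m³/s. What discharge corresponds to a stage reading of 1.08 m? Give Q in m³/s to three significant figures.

Q = 28.6 × (1.08 − 0.15)^1.45 = 28.6 × 0.93^1.45 = 25.74 m³/s

25.7 m³/s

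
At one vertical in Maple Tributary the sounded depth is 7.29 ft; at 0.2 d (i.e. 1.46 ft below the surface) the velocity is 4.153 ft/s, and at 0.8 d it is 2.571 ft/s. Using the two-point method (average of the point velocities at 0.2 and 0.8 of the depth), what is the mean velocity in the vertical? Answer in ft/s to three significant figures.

3.36 ft/s

v̄ = (4.153 + 2.571) / 2 = 3.362 ft/s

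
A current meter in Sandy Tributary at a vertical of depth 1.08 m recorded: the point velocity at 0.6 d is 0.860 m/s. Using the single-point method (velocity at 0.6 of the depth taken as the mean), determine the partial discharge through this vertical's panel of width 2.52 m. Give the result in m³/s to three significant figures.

2.34 m³/s

v̄ = v₀.₆ = 0.860 m/s
q = v̄ × d × w = 0.8600 × 1.08 × 2.52 = 2.341 m³/s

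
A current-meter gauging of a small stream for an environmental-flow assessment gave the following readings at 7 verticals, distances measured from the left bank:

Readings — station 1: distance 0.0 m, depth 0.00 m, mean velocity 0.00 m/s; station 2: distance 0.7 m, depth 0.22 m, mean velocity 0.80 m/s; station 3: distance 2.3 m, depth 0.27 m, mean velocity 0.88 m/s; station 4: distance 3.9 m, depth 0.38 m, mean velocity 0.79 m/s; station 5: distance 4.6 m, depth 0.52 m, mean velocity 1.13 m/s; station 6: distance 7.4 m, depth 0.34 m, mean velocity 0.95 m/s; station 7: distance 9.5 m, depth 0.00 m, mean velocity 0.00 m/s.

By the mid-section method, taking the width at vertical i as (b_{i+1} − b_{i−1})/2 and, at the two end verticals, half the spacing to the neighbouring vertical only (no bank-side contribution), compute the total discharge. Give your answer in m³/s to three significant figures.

2.75 m³/s

w_2 = (2.3 − 0.0)/2 = 1.15 m; q_2 = 0.80 × 0.22 × 1.15 = 0.2024 m³/s
w_3 = (3.9 − 0.7)/2 = 1.6 m; q_3 = 0.88 × 0.27 × 1.6 = 0.3802 m³/s
w_4 = (4.6 − 2.3)/2 = 1.15 m; q_4 = 0.79 × 0.38 × 1.15 = 0.3452 m³/s
w_5 = (7.4 − 3.9)/2 = 1.75 m; q_5 = 1.13 × 0.52 × 1.75 = 1.028 m³/s
w_6 = (9.5 − 4.6)/2 = 2.45 m; q_6 = 0.95 × 0.34 × 2.45 = 0.7914 m³/s
Stations 1, 7 contribute zero (depth or velocity is 0).
Q = Σ qᵢ = 2.747 m³/s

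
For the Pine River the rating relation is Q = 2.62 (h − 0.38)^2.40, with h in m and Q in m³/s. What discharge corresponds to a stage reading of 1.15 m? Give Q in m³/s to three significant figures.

1.40 m³/s

Q = 2.62 × (1.15 − 0.38)^2.40 = 2.62 × 0.77^2.40 = 1.399 m³/s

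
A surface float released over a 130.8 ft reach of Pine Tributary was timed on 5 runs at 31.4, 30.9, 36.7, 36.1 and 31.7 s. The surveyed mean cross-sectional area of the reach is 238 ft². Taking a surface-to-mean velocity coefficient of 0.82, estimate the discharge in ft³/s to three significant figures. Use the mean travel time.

t̄ = (31.4 + 30.9 + 36.7 + 36.1 + 31.7) / 5 = 33.36 s
v_surface = L / t̄ = 130.8 / 33.36 = 3.921 ft/s
v_mean = 0.82 × 3.921 = 3.215 ft/s
Q = A × v_mean = 238 × 3.215 = 765.2 ft³/s

765 ft³/s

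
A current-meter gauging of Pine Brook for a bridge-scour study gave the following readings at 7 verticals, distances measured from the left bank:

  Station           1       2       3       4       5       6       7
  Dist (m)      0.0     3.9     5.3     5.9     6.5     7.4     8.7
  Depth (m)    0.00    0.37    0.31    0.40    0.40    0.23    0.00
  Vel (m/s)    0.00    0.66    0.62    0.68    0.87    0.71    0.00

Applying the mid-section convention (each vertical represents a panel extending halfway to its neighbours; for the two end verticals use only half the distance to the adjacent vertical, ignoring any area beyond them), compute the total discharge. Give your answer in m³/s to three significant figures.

1.44 m³/s

w_2 = (5.3 − 0.0)/2 = 2.65 m; q_2 = 0.66 × 0.37 × 2.65 = 0.6471 m³/s
w_3 = (5.9 − 3.9)/2 = 1 m; q_3 = 0.62 × 0.31 × 1 = 0.1922 m³/s
w_4 = (6.5 − 5.3)/2 = 0.6 m; q_4 = 0.68 × 0.40 × 0.6 = 0.1632 m³/s
w_5 = (7.4 − 5.9)/2 = 0.75 m; q_5 = 0.87 × 0.40 × 0.75 = 0.2610 m³/s
w_6 = (8.7 − 6.5)/2 = 1.1 m; q_6 = 0.71 × 0.23 × 1.1 = 0.1796 m³/s
Stations 1, 7 contribute zero (depth or velocity is 0).
Q = Σ qᵢ = 1.443 m³/s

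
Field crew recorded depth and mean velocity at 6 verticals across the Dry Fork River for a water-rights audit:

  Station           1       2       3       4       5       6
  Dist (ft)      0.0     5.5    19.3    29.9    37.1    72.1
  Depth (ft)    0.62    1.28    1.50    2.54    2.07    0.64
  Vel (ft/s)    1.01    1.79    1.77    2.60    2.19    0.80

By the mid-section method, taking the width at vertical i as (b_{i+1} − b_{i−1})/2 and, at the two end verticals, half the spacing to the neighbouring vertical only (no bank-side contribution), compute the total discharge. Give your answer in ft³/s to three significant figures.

w_1 = (5.5 − 0.0)/2 = 2.75 ft; q_1 = 1.01 × 0.62 × 2.75 = 1.722 ft³/s
w_2 = (19.3 − 0.0)/2 = 9.65 ft; q_2 = 1.79 × 1.28 × 9.65 = 22.11 ft³/s
w_3 = (29.9 − 5.5)/2 = 12.2 ft; q_3 = 1.77 × 1.50 × 12.2 = 32.39 ft³/s
w_4 = (37.1 − 19.3)/2 = 8.9 ft; q_4 = 2.60 × 2.54 × 8.9 = 58.78 ft³/s
w_5 = (72.1 − 29.9)/2 = 21.1 ft; q_5 = 2.19 × 2.07 × 21.1 = 95.65 ft³/s
w_6 = (72.1 − 37.1)/2 = 17.5 ft; q_6 = 0.80 × 0.64 × 17.5 = 8.960 ft³/s
Q = Σ qᵢ = 219.6 ft³/s

220 ft³/s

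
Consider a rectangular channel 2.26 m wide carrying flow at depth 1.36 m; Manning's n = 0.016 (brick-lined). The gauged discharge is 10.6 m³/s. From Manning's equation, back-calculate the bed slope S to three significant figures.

A = b·y = 2.26 × 1.36 = 3.074 m²
P = b + 2y = 2.26 + 2×1.36 = 4.980 m
R = A/P = 3.074/4.980 = 0.6172 m
S = (Q·n / (1·A·R^(2/3)))² = (10.6×0.016 / (1×3.074×0.7249))² = 0.005794

0.00579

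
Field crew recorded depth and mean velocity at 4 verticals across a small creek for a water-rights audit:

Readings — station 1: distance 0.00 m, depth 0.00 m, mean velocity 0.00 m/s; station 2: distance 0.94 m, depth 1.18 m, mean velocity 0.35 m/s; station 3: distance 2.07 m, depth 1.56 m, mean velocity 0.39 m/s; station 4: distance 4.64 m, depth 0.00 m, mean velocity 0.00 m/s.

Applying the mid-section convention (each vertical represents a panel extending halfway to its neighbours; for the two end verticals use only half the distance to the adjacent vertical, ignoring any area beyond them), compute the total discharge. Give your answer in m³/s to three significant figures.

w_2 = (2.07 − 0.00)/2 = 1.035 m; q_2 = 0.35 × 1.18 × 1.035 = 0.4275 m³/s
w_3 = (4.64 − 0.94)/2 = 1.85 m; q_3 = 0.39 × 1.56 × 1.85 = 1.126 m³/s
Stations 1, 4 contribute zero (depth or velocity is 0).
Q = Σ qᵢ = 1.553 m³/s

1.55 m³/s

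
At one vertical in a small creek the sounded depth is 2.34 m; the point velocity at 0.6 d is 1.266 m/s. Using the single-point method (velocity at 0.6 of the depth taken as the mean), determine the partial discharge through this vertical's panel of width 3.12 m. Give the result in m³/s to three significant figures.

9.24 m³/s

v̄ = v₀.₆ = 1.266 m/s
q = v̄ × d × w = 1.266 × 2.34 × 3.12 = 9.243 m³/s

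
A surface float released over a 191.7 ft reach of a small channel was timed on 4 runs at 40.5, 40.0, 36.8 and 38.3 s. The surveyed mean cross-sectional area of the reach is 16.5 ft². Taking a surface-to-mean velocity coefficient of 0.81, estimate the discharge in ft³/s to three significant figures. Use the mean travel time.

65.9 ft³/s

t̄ = (40.5 + 40.0 + 36.8 + 38.3) / 4 = 38.9 s
v_surface = L / t̄ = 191.7 / 38.9 = 4.928 ft/s
v_mean = 0.81 × 4.928 = 3.992 ft/s
Q = A × v_mean = 16.5 × 3.992 = 65.86 ft³/s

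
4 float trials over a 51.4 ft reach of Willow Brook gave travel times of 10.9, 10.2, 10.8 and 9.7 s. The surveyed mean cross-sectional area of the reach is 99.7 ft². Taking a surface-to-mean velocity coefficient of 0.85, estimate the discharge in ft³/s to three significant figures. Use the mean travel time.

419 ft³/s

t̄ = (10.9 + 10.2 + 10.8 + 9.7) / 4 = 10.4 s
v_surface = L / t̄ = 51.4 / 10.4 = 4.942 ft/s
v_mean = 0.85 × 4.942 = 4.201 ft/s
Q = A × v_mean = 99.7 × 4.201 = 418.8 ft³/s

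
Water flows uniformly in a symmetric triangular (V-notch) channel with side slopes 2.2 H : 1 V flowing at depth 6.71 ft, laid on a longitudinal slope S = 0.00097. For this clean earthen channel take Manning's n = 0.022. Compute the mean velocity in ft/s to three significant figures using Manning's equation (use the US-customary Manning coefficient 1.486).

A = z·y² = 2.2×6.71² = 99.05 ft²
P = 2y√(1+z²) = 2×6.71×√(1+2.2²) = 32.43 ft
R = A/P = 99.05/32.43 = 3.054 ft
Q = (1.486/n)·A·R^(2/3)·S^(1/2) = (1.486/0.022) × 99.05 × 3.054^(2/3) × 0.00097^(1/2) = 438.7 ft³/s
V = Q/A = 438.7/99.05 = 4.428 ft/s

4.43 ft/s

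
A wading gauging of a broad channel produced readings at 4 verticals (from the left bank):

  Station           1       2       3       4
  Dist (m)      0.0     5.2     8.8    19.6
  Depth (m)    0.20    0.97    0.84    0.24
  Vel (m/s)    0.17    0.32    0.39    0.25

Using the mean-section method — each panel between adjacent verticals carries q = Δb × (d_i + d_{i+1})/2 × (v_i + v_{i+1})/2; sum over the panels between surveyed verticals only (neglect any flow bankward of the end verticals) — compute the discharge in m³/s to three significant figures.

Panel 1-2: Δb = 5.2 m, d̄ = (0.20+0.97)/2 = 0.585, v̄ = (0.17+0.32)/2 = 0.245 → q = 5.2×0.585×0.245 = 0.7453 m³/s
Panel 2-3: Δb = 3.6 m, d̄ = (0.97+0.84)/2 = 0.905, v̄ = (0.32+0.39)/2 = 0.355 → q = 3.6×0.905×0.355 = 1.157 m³/s
Panel 3-4: Δb = 10.8 m, d̄ = (0.84+0.24)/2 = 0.54, v̄ = (0.39+0.25)/2 = 0.32 → q = 10.8×0.54×0.32 = 1.866 m³/s
Q = Σ q = 3.768 m³/s

3.77 m³/s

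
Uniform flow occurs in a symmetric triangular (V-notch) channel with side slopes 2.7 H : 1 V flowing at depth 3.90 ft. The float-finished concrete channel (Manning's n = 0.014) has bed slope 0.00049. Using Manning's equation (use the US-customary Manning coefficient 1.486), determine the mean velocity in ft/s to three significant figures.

A = z·y² = 2.7×3.90² = 41.07 ft²
P = 2y√(1+z²) = 2×3.90×√(1+2.7²) = 22.46 ft
R = A/P = 41.07/22.46 = 1.829 ft
Q = (1.486/n)·A·R^(2/3)·S^(1/2) = (1.486/0.014) × 41.07 × 1.829^(2/3) × 0.00049^(1/2) = 144.3 ft³/s
V = Q/A = 144.3/41.07 = 3.513 ft/s

3.51 ft/s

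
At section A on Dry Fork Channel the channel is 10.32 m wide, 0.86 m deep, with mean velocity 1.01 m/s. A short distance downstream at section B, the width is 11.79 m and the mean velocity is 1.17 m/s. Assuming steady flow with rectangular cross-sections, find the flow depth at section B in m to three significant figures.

Q = A₁V₁ = (10.32×0.86) × 1.01 = 8.964 m³/s
d₂ = Q/(b₂ V₂) = 8.964/(11.79×1.17) = 0.6498 m

0.650 m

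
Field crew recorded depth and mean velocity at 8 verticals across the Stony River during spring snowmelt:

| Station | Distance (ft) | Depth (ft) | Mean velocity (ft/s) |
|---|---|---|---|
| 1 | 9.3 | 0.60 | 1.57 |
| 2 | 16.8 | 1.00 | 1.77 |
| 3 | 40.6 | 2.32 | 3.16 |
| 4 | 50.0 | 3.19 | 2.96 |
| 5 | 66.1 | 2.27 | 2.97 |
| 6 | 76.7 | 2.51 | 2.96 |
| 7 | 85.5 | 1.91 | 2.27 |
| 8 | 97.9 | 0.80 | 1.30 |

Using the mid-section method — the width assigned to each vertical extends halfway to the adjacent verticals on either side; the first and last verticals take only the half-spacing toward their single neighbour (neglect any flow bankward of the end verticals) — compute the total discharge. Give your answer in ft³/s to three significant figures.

488 ft³/s

w_1 = (16.8 − 9.3)/2 = 3.75 ft; q_1 = 1.57 × 0.60 × 3.75 = 3.533 ft³/s
w_2 = (40.6 − 9.3)/2 = 15.65 ft; q_2 = 1.77 × 1.00 × 15.65 = 27.70 ft³/s
w_3 = (50.0 − 16.8)/2 = 16.6 ft; q_3 = 3.16 × 2.32 × 16.6 = 121.7 ft³/s
w_4 = (66.1 − 40.6)/2 = 12.75 ft; q_4 = 2.96 × 3.19 × 12.75 = 120.4 ft³/s
w_5 = (76.7 − 50.0)/2 = 13.35 ft; q_5 = 2.97 × 2.27 × 13.35 = 90.00 ft³/s
w_6 = (85.5 − 66.1)/2 = 9.7 ft; q_6 = 2.96 × 2.51 × 9.7 = 72.07 ft³/s
w_7 = (97.9 − 76.7)/2 = 10.6 ft; q_7 = 2.27 × 1.91 × 10.6 = 45.96 ft³/s
w_8 = (97.9 − 85.5)/2 = 6.2 ft; q_8 = 1.30 × 0.80 × 6.2 = 6.448 ft³/s
Q = Σ qᵢ = 487.8 ft³/s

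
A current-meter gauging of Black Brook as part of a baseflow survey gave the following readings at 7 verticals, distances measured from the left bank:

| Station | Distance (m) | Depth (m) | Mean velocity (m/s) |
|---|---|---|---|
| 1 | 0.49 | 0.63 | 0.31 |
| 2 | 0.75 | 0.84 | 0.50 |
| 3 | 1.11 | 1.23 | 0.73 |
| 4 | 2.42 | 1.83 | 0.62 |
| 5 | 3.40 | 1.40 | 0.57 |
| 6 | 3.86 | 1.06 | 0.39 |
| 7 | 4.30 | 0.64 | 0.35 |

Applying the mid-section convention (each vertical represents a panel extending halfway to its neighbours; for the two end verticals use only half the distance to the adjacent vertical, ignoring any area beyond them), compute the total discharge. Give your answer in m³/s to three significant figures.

3.01 m³/s

w_1 = (0.75 − 0.49)/2 = 0.13 m; q_1 = 0.31 × 0.63 × 0.13 = 0.02539 m³/s
w_2 = (1.11 − 0.49)/2 = 0.31 m; q_2 = 0.50 × 0.84 × 0.31 = 0.1302 m³/s
w_3 = (2.42 − 0.75)/2 = 0.835 m; q_3 = 0.73 × 1.23 × 0.835 = 0.7497 m³/s
w_4 = (3.40 − 1.11)/2 = 1.145 m; q_4 = 0.62 × 1.83 × 1.145 = 1.299 m³/s
w_5 = (3.86 − 2.42)/2 = 0.72 m; q_5 = 0.57 × 1.40 × 0.72 = 0.5746 m³/s
w_6 = (4.30 − 3.40)/2 = 0.45 m; q_6 = 0.39 × 1.06 × 0.45 = 0.1860 m³/s
w_7 = (4.30 − 3.86)/2 = 0.22 m; q_7 = 0.35 × 0.64 × 0.22 = 0.04928 m³/s
Q = Σ qᵢ = 3.014 m³/s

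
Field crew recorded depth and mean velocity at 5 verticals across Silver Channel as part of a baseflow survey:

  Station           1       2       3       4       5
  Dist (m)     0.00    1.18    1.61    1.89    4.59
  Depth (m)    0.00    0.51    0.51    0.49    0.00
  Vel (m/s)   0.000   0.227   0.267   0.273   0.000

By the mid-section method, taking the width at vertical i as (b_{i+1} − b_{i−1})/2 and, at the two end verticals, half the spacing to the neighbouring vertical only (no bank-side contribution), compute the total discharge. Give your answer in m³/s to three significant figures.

0.341 m³/s

w_2 = (1.61 − 0.00)/2 = 0.805 m; q_2 = 0.227 × 0.51 × 0.805 = 0.09319 m³/s
w_3 = (1.89 − 1.18)/2 = 0.355 m; q_3 = 0.267 × 0.51 × 0.355 = 0.04834 m³/s
w_4 = (4.59 − 1.61)/2 = 1.49 m; q_4 = 0.273 × 0.49 × 1.49 = 0.1993 m³/s
Stations 1, 5 contribute zero (depth or velocity is 0).
Q = Σ qᵢ = 0.3409 m³/s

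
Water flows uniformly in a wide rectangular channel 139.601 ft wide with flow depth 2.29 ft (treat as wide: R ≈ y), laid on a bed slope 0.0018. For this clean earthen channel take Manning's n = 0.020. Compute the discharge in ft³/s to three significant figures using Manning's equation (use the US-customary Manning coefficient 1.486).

A = b·y = 139.601 × 2.29 = 319.7 ft²
Wide channel: R ≈ y = 2.29 ft
Q = (1.486/n)·A·R^(2/3)·S^(1/2) = (1.486/0.020) × 319.7 × 2.290^(2/3) × 0.0018^(1/2) = 1751 ft³/s

1750 ft³/s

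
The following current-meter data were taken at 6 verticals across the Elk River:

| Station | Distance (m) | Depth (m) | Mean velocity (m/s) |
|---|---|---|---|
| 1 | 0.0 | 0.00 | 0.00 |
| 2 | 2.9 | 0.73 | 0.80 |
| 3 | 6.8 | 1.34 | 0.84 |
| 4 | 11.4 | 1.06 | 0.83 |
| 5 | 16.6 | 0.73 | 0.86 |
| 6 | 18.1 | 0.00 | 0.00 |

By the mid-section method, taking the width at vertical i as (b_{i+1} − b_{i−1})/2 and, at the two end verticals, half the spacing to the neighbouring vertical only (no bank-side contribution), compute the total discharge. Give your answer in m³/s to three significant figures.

w_2 = (6.8 − 0.0)/2 = 3.4 m; q_2 = 0.80 × 0.73 × 3.4 = 1.986 m³/s
w_3 = (11.4 − 2.9)/2 = 4.25 m; q_3 = 0.84 × 1.34 × 4.25 = 4.784 m³/s
w_4 = (16.6 − 6.8)/2 = 4.9 m; q_4 = 0.83 × 1.06 × 4.9 = 4.311 m³/s
w_5 = (18.1 − 11.4)/2 = 3.35 m; q_5 = 0.86 × 0.73 × 3.35 = 2.103 m³/s
Stations 1, 6 contribute zero (depth or velocity is 0).
Q = Σ qᵢ = 13.18 m³/s

13.2 m³/s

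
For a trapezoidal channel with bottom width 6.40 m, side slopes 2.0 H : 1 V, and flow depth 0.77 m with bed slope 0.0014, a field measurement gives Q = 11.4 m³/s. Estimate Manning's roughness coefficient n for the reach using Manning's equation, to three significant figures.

0.0146

A = (b + z·y)·y = (6.40 + 2.0×0.77)×0.77 = 6.114 m²
P = b + 2y√(1+z²) = 6.40 + 2×0.77×√(1+2.0²) = 9.844 m
R = A/P = 6.114/9.844 = 0.6211 m
n = (1/Q)·A·R^(2/3)·S^(1/2) = (1/11.4) × 6.114 × 0.7280 × 0.03742 = 0.01461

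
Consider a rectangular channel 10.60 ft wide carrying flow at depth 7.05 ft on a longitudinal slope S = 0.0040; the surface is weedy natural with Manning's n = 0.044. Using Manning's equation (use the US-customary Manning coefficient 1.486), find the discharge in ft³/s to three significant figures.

A = b·y = 10.60 × 7.05 = 74.73 ft²
P = b + 2y = 10.60 + 2×7.05 = 24.70 ft
R = A/P = 74.73/24.70 = 3.026 ft
Q = (1.486/n)·A·R^(2/3)·S^(1/2) = (1.486/0.044) × 74.73 × 3.026^(2/3) × 0.0040^(1/2) = 333.9 ft³/s

334 ft³/s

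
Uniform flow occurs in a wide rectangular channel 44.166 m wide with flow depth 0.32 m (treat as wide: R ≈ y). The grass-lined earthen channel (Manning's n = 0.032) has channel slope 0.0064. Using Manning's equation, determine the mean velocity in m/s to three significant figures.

1.17 m/s

A = b·y = 44.166 × 0.32 = 14.13 m²
Wide channel: R ≈ y = 0.32 m
Q = (1/n)·A·R^(2/3)·S^(1/2) = (1/0.032) × 14.13 × 0.3200^(2/3) × 0.0064^(1/2) = 16.53 m³/s
V = Q/A = 16.53/14.13 = 1.170 m/s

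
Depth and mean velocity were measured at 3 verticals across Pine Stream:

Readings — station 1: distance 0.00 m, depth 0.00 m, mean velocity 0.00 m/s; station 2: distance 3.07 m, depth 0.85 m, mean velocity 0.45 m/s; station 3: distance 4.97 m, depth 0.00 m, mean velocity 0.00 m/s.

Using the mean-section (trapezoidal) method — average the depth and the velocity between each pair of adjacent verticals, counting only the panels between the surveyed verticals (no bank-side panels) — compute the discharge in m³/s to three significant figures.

0.475 m³/s

Panel 1-2: Δb = 3.07 m, d̄ = (0.00+0.85)/2 = 0.425, v̄ = (0.00+0.45)/2 = 0.225 → q = 3.07×0.425×0.225 = 0.2936 m³/s
Panel 2-3: Δb = 1.9 m, d̄ = (0.85+0.00)/2 = 0.425, v̄ = (0.45+0.00)/2 = 0.225 → q = 1.9×0.425×0.225 = 0.1817 m³/s
Q = Σ q = 0.4753 m³/s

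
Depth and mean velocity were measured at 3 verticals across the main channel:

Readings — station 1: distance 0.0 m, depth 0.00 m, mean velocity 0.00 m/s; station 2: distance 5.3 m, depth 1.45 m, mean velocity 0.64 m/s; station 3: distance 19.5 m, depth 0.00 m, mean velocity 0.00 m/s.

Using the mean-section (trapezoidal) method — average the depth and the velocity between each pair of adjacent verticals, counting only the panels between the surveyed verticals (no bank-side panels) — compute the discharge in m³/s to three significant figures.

4.52 m³/s

Panel 1-2: Δb = 5.3 m, d̄ = (0.00+1.45)/2 = 0.725, v̄ = (0.00+0.64)/2 = 0.32 → q = 5.3×0.725×0.32 = 1.230 m³/s
Panel 2-3: Δb = 14.2 m, d̄ = (1.45+0.00)/2 = 0.725, v̄ = (0.64+0.00)/2 = 0.32 → q = 14.2×0.725×0.32 = 3.294 m³/s
Q = Σ q = 4.524 m³/s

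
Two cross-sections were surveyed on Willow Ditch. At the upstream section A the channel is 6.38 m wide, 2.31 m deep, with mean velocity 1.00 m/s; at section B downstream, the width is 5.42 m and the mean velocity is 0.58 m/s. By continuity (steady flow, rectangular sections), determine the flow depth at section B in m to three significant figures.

4.69 m

Q = A₁V₁ = (6.38×2.31) × 1.00 = 14.74 m³/s
d₂ = Q/(b₂ V₂) = 14.74/(5.42×0.58) = 4.688 m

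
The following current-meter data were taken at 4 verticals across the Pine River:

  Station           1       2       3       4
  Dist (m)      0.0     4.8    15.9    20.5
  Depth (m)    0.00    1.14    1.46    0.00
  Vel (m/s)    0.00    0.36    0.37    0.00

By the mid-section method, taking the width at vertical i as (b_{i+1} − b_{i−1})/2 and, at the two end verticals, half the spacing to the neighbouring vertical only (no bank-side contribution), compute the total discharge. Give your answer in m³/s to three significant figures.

7.50 m³/s

w_2 = (15.9 − 0.0)/2 = 7.95 m; q_2 = 0.36 × 1.14 × 7.95 = 3.263 m³/s
w_3 = (20.5 − 4.8)/2 = 7.85 m; q_3 = 0.37 × 1.46 × 7.85 = 4.241 m³/s
Stations 1, 4 contribute zero (depth or velocity is 0).
Q = Σ qᵢ = 7.503 m³/s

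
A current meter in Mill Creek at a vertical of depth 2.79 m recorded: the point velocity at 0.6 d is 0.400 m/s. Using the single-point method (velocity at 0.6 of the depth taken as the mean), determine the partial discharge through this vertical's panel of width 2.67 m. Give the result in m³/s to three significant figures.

2.98 m³/s

v̄ = v₀.₆ = 0.400 m/s
q = v̄ × d × w = 0.4000 × 2.79 × 2.67 = 2.980 m³/s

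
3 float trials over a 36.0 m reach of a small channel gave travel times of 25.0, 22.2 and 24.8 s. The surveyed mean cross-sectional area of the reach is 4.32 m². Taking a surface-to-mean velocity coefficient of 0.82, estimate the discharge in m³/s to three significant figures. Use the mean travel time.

t̄ = (25.0 + 22.2 + 24.8) / 3 = 24 s
v_surface = L / t̄ = 36.0 / 24 = 1.500 m/s
v_mean = 0.82 × 1.500 = 1.230 m/s
Q = A × v_mean = 4.32 × 1.230 = 5.314 m³/s

5.31 m³/s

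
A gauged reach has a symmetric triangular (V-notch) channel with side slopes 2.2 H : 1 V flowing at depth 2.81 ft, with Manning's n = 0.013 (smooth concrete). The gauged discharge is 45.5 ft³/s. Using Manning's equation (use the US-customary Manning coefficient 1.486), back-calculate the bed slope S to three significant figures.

A = z·y² = 2.2×2.81² = 17.37 ft²
P = 2y√(1+z²) = 2×2.81×√(1+2.2²) = 13.58 ft
R = A/P = 17.37/13.58 = 1.279 ft
S = (Q·n / (1.486·A·R^(2/3)))² = (45.5×0.013 / (1.486×17.37×1.178))² = 0.0003782

0.000378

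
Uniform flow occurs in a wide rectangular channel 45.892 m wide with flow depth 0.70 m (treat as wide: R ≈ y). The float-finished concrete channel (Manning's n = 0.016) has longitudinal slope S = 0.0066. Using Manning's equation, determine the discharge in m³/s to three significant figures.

A = b·y = 45.892 × 0.70 = 32.12 m²
Wide channel: R ≈ y = 0.70 m
Q = (1/n)·A·R^(2/3)·S^(1/2) = (1/0.016) × 32.12 × 0.7000^(2/3) × 0.0066^(1/2) = 128.6 m³/s

129 m³/s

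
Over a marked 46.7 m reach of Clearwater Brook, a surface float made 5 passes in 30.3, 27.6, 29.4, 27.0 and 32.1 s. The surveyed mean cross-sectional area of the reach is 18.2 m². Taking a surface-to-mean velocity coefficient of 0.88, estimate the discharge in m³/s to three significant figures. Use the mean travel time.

t̄ = (30.3 + 27.6 + 29.4 + 27.0 + 32.1) / 5 = 29.28 s
v_surface = L / t̄ = 46.7 / 29.28 = 1.595 m/s
v_mean = 0.88 × 1.595 = 1.404 m/s
Q = A × v_mean = 18.2 × 1.404 = 25.54 m³/s

25.5 m³/s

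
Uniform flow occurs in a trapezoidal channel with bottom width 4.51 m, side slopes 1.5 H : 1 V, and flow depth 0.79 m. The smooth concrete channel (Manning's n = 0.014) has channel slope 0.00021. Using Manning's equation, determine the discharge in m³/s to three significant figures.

3.35 m³/s

A = (b + z·y)·y = (4.51 + 1.5×0.79)×0.79 = 4.499 m²
P = b + 2y√(1+z²) = 4.51 + 2×0.79×√(1+1.5²) = 7.358 m
R = A/P = 4.499/7.358 = 0.6114 m
Q = (1/n)·A·R^(2/3)·S^(1/2) = (1/0.014) × 4.499 × 0.6114^(2/3) × 0.00021^(1/2) = 3.355 m³/s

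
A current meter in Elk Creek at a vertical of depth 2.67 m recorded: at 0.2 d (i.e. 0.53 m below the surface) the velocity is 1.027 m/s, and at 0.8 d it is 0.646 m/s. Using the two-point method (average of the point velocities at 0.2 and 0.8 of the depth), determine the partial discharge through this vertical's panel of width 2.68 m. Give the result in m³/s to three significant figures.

5.99 m³/s

v̄ = (1.027 + 0.646) / 2 = 0.8365 m/s
q = v̄ × d × w = 0.8365 × 2.67 × 2.68 = 5.986 m³/s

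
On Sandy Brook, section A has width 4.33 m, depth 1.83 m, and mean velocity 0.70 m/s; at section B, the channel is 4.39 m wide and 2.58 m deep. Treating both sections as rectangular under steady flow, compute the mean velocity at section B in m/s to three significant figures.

0.490 m/s

Q = A₁V₁ = (4.33×1.83) × 0.70 = 5.547 m³/s
A₂ = 4.39 × 2.58 = 11.33 m²
V₂ = Q/A₂ = 5.547/11.33 = 0.4897 m/s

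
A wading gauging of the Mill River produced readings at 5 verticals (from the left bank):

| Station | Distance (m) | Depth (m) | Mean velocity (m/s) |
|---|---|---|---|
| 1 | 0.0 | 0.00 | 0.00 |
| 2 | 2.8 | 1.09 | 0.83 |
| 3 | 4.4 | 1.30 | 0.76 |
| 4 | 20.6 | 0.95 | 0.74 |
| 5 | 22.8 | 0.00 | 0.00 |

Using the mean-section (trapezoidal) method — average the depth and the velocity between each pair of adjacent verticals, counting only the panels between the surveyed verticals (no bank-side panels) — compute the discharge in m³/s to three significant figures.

16.2 m³/s

Panel 1-2: Δb = 2.8 m, d̄ = (0.00+1.09)/2 = 0.545, v̄ = (0.00+0.83)/2 = 0.415 → q = 2.8×0.545×0.415 = 0.6333 m³/s
Panel 2-3: Δb = 1.6 m, d̄ = (1.09+1.30)/2 = 1.195, v̄ = (0.83+0.76)/2 = 0.795 → q = 1.6×1.195×0.795 = 1.520 m³/s
Panel 3-4: Δb = 16.2 m, d̄ = (1.30+0.95)/2 = 1.125, v̄ = (0.76+0.74)/2 = 0.75 → q = 16.2×1.125×0.75 = 13.67 m³/s
Panel 4-5: Δb = 2.2 m, d̄ = (0.95+0.00)/2 = 0.475, v̄ = (0.74+0.00)/2 = 0.37 → q = 2.2×0.475×0.37 = 0.3867 m³/s
Q = Σ q = 16.21 m³/s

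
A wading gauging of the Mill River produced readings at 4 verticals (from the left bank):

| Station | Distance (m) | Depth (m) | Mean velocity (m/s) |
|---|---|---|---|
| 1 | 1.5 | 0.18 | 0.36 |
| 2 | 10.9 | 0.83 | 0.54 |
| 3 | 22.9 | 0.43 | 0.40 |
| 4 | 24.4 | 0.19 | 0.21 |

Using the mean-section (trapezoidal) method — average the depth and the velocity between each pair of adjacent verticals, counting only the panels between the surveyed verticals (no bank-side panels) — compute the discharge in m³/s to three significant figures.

5.83 m³/s

Panel 1-2: Δb = 9.4 m, d̄ = (0.18+0.83)/2 = 0.505, v̄ = (0.36+0.54)/2 = 0.45 → q = 9.4×0.505×0.45 = 2.136 m³/s
Panel 2-3: Δb = 12 m, d̄ = (0.83+0.43)/2 = 0.63, v̄ = (0.54+0.40)/2 = 0.47 → q = 12×0.63×0.47 = 3.553 m³/s
Panel 3-4: Δb = 1.5 m, d̄ = (0.43+0.19)/2 = 0.31, v̄ = (0.40+0.21)/2 = 0.305 → q = 1.5×0.31×0.305 = 0.1418 m³/s
Q = Σ q = 5.831 m³/s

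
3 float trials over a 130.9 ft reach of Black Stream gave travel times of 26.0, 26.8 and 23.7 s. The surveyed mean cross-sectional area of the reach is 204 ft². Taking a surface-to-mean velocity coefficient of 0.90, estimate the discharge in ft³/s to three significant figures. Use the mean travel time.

942 ft³/s

t̄ = (26.0 + 26.8 + 23.7) / 3 = 25.5 s
v_surface = L / t̄ = 130.9 / 25.5 = 5.133 ft/s
v_mean = 0.90 × 5.133 = 4.620 ft/s
Q = A × v_mean = 204 × 4.620 = 942.5 ft³/s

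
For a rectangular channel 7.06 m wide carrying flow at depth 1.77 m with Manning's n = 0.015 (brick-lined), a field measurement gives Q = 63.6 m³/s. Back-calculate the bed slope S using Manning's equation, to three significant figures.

A = b·y = 7.06 × 1.77 = 12.50 m²
P = b + 2y = 7.06 + 2×1.77 = 10.60 m
R = A/P = 12.50/10.60 = 1.179 m
S = (Q·n / (1·A·R^(2/3)))² = (63.6×0.015 / (1×12.50×1.116))² = 0.004680

0.00468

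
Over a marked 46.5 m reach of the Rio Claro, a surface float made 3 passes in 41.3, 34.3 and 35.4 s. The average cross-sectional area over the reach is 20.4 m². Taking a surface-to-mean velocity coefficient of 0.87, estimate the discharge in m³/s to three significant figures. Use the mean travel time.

22.3 m³/s

t̄ = (41.3 + 34.3 + 35.4) / 3 = 37 s
v_surface = L / t̄ = 46.5 / 37 = 1.257 m/s
v_mean = 0.87 × 1.257 = 1.093 m/s
Q = A × v_mean = 20.4 × 1.093 = 22.30 m³/s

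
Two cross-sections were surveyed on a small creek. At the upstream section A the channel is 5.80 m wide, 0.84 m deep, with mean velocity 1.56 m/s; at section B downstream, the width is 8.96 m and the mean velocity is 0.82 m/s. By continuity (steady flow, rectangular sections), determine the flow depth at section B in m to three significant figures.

Q = A₁V₁ = (5.80×0.84) × 1.56 = 7.600 m³/s
d₂ = Q/(b₂ V₂) = 7.600/(8.96×0.82) = 1.034 m

1.03 m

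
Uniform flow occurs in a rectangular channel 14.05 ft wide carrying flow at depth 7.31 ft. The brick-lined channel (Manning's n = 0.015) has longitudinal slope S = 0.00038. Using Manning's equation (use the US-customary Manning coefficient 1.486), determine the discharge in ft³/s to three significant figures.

A = b·y = 14.05 × 7.31 = 102.7 ft²
P = b + 2y = 14.05 + 2×7.31 = 28.67 ft
R = A/P = 102.7/28.67 = 3.582 ft
Q = (1.486/n)·A·R^(2/3)·S^(1/2) = (1.486/0.015) × 102.7 × 3.582^(2/3) × 0.00038^(1/2) = 464.4 ft³/s

464 ft³/s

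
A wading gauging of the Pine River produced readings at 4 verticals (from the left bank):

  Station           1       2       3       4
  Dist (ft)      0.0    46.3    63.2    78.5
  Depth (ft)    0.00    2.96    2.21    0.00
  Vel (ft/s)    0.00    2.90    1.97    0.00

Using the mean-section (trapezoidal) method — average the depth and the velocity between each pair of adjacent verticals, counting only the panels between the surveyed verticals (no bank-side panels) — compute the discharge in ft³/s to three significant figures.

Panel 1-2: Δb = 46.3 ft, d̄ = (0.00+2.96)/2 = 1.48, v̄ = (0.00+2.90)/2 = 1.45 → q = 46.3×1.48×1.45 = 99.36 ft³/s
Panel 2-3: Δb = 16.9 ft, d̄ = (2.96+2.21)/2 = 2.585, v̄ = (2.90+1.97)/2 = 2.435 → q = 16.9×2.585×2.435 = 106.4 ft³/s
Panel 3-4: Δb = 15.3 ft, d̄ = (2.21+0.00)/2 = 1.105, v̄ = (1.97+0.00)/2 = 0.985 → q = 15.3×1.105×0.985 = 16.65 ft³/s
Q = Σ q = 222.4 ft³/s

222 ft³/s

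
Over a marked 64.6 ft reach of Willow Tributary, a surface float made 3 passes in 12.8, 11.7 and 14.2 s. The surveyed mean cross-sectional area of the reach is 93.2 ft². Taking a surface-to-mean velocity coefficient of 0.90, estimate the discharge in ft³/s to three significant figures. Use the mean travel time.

t̄ = (12.8 + 11.7 + 14.2) / 3 = 12.9 s
v_surface = L / t̄ = 64.6 / 12.9 = 5.008 ft/s
v_mean = 0.90 × 5.008 = 4.507 ft/s
Q = A × v_mean = 93.2 × 4.507 = 420.1 ft³/s

420 ft³/s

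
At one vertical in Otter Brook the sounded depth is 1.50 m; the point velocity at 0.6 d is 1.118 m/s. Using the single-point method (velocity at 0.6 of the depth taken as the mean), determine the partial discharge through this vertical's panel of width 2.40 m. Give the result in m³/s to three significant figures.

4.02 m³/s

v̄ = v₀.₆ = 1.118 m/s
q = v̄ × d × w = 1.118 × 1.50 × 2.40 = 4.025 m³/s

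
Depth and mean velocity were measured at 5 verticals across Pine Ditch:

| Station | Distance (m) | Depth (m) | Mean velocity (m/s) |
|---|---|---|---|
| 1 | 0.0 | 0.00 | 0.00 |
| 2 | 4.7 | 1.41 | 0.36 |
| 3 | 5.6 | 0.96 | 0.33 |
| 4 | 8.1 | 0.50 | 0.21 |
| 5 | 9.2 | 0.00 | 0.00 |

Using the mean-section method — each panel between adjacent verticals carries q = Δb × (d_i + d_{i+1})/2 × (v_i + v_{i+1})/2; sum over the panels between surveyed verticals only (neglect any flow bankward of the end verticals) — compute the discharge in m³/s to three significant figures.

1.49 m³/s

Panel 1-2: Δb = 4.7 m, d̄ = (0.00+1.41)/2 = 0.705, v̄ = (0.00+0.36)/2 = 0.18 → q = 4.7×0.705×0.18 = 0.5964 m³/s
Panel 2-3: Δb = 0.9 m, d̄ = (1.41+0.96)/2 = 1.185, v̄ = (0.36+0.33)/2 = 0.345 → q = 0.9×1.185×0.345 = 0.3679 m³/s
Panel 3-4: Δb = 2.5 m, d̄ = (0.96+0.50)/2 = 0.73, v̄ = (0.33+0.21)/2 = 0.27 → q = 2.5×0.73×0.27 = 0.4928 m³/s
Panel 4-5: Δb = 1.1 m, d̄ = (0.50+0.00)/2 = 0.25, v̄ = (0.21+0.00)/2 = 0.105 → q = 1.1×0.25×0.105 = 0.02888 m³/s
Q = Σ q = 1.486 m³/s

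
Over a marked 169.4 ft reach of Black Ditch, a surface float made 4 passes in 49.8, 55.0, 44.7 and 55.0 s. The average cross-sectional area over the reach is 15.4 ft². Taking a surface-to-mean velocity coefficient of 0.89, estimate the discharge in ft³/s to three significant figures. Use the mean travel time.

t̄ = (49.8 + 55.0 + 44.7 + 55.0) / 4 = 51.125 s
v_surface = L / t̄ = 169.4 / 51.125 = 3.313 ft/s
v_mean = 0.89 × 3.313 = 2.949 ft/s
Q = A × v_mean = 15.4 × 2.949 = 45.41 ft³/s

45.4 ft³/s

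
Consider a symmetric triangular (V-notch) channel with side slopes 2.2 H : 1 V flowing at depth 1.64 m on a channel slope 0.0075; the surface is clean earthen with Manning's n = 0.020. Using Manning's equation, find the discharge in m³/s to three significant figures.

21.1 m³/s

A = z·y² = 2.2×1.64² = 5.917 m²
P = 2y√(1+z²) = 2×1.64×√(1+2.2²) = 7.926 m
R = A/P = 5.917/7.926 = 0.7465 m
Q = (1/n)·A·R^(2/3)·S^(1/2) = (1/0.020) × 5.917 × 0.7465^(2/3) × 0.0075^(1/2) = 21.08 m³/s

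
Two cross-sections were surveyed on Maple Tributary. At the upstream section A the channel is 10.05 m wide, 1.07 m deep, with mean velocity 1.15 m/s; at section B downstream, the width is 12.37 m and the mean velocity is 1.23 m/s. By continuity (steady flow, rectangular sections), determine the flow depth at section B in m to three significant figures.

0.813 m

Q = A₁V₁ = (10.05×1.07) × 1.15 = 12.37 m³/s
d₂ = Q/(b₂ V₂) = 12.37/(12.37×1.23) = 0.8128 m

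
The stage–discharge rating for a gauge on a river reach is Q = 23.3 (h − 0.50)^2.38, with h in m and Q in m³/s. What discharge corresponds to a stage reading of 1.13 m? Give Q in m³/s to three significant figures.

Q = 23.3 × (1.13 − 0.50)^2.38 = 23.3 × 0.63^2.38 = 7.759 m³/s

7.76 m³/s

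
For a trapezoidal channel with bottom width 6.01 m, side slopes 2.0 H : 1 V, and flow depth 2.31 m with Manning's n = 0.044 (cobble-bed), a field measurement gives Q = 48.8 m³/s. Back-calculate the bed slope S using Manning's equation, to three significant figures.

A = (b + z·y)·y = (6.01 + 2.0×2.31)×2.31 = 24.56 m²
P = b + 2y√(1+z²) = 6.01 + 2×2.31×√(1+2.0²) = 16.34 m
R = A/P = 24.56/16.34 = 1.503 m
S = (Q·n / (1·A·R^(2/3)))² = (48.8×0.044 / (1×24.56×1.312))² = 0.004442

0.00444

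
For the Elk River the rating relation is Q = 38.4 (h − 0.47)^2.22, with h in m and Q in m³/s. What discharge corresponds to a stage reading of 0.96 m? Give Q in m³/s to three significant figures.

7.88 m³/s

Q = 38.4 × (0.96 − 0.47)^2.22 = 38.4 × 0.49^2.22 = 7.881 m³/s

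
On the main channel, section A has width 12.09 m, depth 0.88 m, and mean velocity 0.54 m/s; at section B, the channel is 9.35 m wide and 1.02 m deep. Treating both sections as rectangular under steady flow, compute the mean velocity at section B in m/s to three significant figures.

0.602 m/s

Q = A₁V₁ = (12.09×0.88) × 0.54 = 5.745 m³/s
A₂ = 9.35 × 1.02 = 9.537 m²
V₂ = Q/A₂ = 5.745/9.537 = 0.6024 m/s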